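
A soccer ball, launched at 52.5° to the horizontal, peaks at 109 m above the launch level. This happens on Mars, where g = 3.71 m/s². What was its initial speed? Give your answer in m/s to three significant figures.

At the peak v_y = 0, so v_y0 = √(2gH) = √(2 × 3.71 × 109) = 28.44 m/s.
v_y0 = v₀ sin θ ⇒ v₀ = 28.44 / sin 52.5° = 35.85 m/s.

35.8 m/s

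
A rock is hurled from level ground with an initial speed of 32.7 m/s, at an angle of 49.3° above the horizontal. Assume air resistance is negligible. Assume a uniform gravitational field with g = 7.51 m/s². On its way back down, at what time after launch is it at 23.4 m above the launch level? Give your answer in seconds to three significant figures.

vₓ = 32.70 cos 49.3° = 21.32 m/s; v_y0 = 32.70 sin 49.3° = 24.79 m/s.
Require v_y0 t − ½ g t² = 23.4, i.e. 3.755 t² − 24.79 t + 23.4 = 0.
Quadratic formula: t = (24.79 ± √263.13) / 7.51 = (24.79 ± 16.22) / 7.51 → t = 1.141 s or 5.461 s.
The descending-branch root is 5.461 s.

5.46 s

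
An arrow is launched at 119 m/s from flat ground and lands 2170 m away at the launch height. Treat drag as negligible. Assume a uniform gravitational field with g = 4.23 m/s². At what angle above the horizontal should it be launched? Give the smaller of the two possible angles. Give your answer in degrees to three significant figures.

R = v₀² sin 2θ / g gives sin 2θ = gR/v₀² = 4.23·2170/119² = 0.6482.
2θ = 40.41° or 180° − 40.41° = 139.6°, so θ = 20.20° or 69.80°.
The smaller angle is 20.20°.

20.2°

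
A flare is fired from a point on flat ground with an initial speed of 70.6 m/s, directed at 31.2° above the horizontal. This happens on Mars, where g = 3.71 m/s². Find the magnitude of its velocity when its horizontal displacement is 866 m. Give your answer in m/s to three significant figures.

Horizontal component vₓ = 70.60 cos 31.2° = 60.39 m/s; vertical v_y0 = 70.60 sin 31.2° = 36.57 m/s.
At x = 866 m, t = x/vₓ = 866/60.39 = 14.34 s.
Vertical velocity there: v_y = v_y0 − g t = 36.57 − 3.71 × 14.34 = −16.63 m/s.
Speed: √(vₓ² + v_y²) = √(60.39² + 16.63²) = 62.64 m/s.

62.6 m/s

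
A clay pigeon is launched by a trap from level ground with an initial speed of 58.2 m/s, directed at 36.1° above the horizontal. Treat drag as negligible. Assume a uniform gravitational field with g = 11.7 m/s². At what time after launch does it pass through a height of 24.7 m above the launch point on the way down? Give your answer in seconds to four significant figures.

5.021 s

Resolve: vₓ = 58.20 cos 36.1° = 47.03 m/s and v_y0 = 58.20 sin 36.1° = 34.29 m/s.
Set y = v_y0 t − ½ g t² = 24.7: 5.850 t² − 34.29 t + 24.7 = 0.
t = [34.29 ± √(34.29² − 2·11.7·24.7)] / 11.7 = (34.29 ± 24.45) / 11.7, so t = 0.8409 s or t = 5.021 s.
The descending-branch root is 5.021 s.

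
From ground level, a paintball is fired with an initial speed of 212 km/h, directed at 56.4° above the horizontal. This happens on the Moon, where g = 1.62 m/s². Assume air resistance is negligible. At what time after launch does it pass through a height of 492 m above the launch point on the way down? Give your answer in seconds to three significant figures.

47.9 s

Convert: 212 km/h = 212/3.6 = 58.89 m/s.
Components: vₓ = 58.89 cos 56.4° = 32.59 m/s, v_y0 = 58.89 sin 56.4° = 49.05 m/s.
Require v_y0 t − ½ g t² = 492, i.e. 0.8100 t² − 49.05 t + 492 = 0.
t = [49.05 ± √(49.05² − 2·1.62·492)] / 1.62 = (49.05 ± 28.49) / 1.62, so t = 12.69 s or t = 47.87 s.
The descending-branch root is 47.87 s.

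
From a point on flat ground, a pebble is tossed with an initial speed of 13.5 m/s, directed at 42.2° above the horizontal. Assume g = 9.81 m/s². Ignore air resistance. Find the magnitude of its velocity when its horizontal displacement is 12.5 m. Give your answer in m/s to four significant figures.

10.50 m/s

Components: vₓ = 13.50 cos 42.2° = 10.00 m/s, v_y0 = 13.50 sin 42.2° = 9.068 m/s.
Time to reach x = 12.5 m: t = x/vₓ = 12.5/10.00 = 1.250 s.
Vertical velocity there: v_y = v_y0 − g t = 9.068 − 9.81 × 1.250 = −3.193 m/s.
Speed: √(vₓ² + v_y²) = √(10.00² + 3.193²) = 10.50 m/s.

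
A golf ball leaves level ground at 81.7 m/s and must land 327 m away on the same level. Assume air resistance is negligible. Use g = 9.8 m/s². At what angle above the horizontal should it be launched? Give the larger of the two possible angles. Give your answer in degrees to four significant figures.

R = v₀² sin 2θ / g gives sin 2θ = gR/v₀² = 9.80·327/81.7² = 0.4801.
2θ = 28.69° or 180° − 28.69° = 151.3°, so θ = 14.35° or 75.65°.
The larger angle is 75.65°.

75.65°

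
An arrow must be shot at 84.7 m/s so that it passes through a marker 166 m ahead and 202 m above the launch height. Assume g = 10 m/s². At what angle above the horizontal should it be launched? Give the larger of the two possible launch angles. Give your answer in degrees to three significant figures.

Trajectory: y = x tanθ − g x² (1 + tan²θ)/(2v₀²). With x = 166, y = 202, v₀ = 84.7, g = 10.0:
19.21 tan²θ − 166 tanθ + (221.2) = 0.
tanθ = [166 ± √(166² − 4 × 19.21 × (221.2))] / (2 × 19.21) = (166 ± 102.8) / 38.41, giving tanθ = 1.646 or 6.997.
θ = 58.72° or 81.87°; the larger is 81.87°.

81.9°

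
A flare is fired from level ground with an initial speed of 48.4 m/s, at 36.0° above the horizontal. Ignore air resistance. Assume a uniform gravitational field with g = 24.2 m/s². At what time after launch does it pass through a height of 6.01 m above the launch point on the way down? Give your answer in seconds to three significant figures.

Resolve: vₓ = 48.40 cos 36.0° = 39.16 m/s and v_y0 = 48.40 sin 36.0° = 28.45 m/s.
Require v_y0 t − ½ g t² = 6.01, i.e. 12.10 t² − 28.45 t + 6.01 = 0.
Quadratic formula: t = (28.45 ± √518.45) / 24.2 = (28.45 ± 22.77) / 24.2 → t = 0.2347 s or 2.116 s.
The descending-branch root is 2.116 s.

2.12 s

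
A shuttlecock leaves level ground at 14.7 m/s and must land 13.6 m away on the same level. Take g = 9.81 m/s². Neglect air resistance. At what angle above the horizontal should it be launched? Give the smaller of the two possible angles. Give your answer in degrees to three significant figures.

19.1°

From R = (v₀²/g) sin 2θ: sin 2θ = 9.81 × 13.6 / 216.09 = 0.6174.
2θ = 38.13° or 180° − 38.13° = 141.9°, so θ = 19.06° or 70.94°.
The smaller angle is 19.06°.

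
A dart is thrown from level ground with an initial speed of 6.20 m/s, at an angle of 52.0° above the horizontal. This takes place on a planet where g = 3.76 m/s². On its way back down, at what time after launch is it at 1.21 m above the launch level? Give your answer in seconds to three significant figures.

2.32 s

vₓ = 6.200 cos 52.0° = 3.817 m/s; v_y0 = 6.200 sin 52.0° = 4.886 m/s.
Require v_y0 t − ½ g t² = 1.21, i.e. 1.880 t² − 4.886 t + 1.21 = 0.
Quadratic formula: t = (4.886 ± √14.771) / 3.76 = (4.886 ± 3.843) / 3.76 → t = 0.2772 s or 2.322 s.
The descending-branch root is 2.322 s.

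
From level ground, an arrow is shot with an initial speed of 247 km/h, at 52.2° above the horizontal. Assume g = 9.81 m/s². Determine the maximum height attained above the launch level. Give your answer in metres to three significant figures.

Convert: 247 km/h = 247/3.6 = 68.61 m/s.
Horizontal component vₓ = 68.61 cos 52.2° = 42.05 m/s; vertical v_y0 = 68.61 sin 52.2° = 54.21 m/s.
Maximum height: H = v_y0² / (2g) = 54.21² / (2 × 9.81) = 149.8 m.

150 m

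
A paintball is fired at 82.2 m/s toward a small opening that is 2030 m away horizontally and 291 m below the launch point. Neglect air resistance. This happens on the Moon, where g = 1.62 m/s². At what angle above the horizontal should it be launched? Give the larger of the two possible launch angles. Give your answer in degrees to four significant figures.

Trajectory: y = x tanθ − g x² (1 + tan²θ)/(2v₀²). With x = 2030, y = −291, v₀ = 82.2, g = 1.62:
494.0 tan²θ − 2030 tanθ + (203.0) = 0.
tanθ = [2030 ± √(2030² − 4 × 494.0 × (203.0))] / (2 × 494.0) = (2030 ± 1929) / 988.0, giving tanθ = 0.1026 or 4.007.
θ = 5.856° or 75.99°; the larger is 75.99°.

75.99°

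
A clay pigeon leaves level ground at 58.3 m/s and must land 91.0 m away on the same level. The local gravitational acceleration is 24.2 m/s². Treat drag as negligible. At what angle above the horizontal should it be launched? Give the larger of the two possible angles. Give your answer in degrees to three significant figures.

Level-ground range R = v₀² sin(2θ)/g ⇒ sin(2θ) = gR/v₀² = 24.2 × 91.0 / 58.3² = 0.6479.
2θ = 40.38° or 180° − 40.38° = 139.6°, so θ = 20.19° or 69.81°.
The larger angle is 69.81°.

69.8°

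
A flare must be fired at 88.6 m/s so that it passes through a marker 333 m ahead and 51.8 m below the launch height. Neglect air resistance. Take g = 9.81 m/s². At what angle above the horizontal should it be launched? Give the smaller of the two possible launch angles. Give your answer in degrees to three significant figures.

3.04°

Trajectory: y = x tanθ − g x² (1 + tan²θ)/(2v₀²). With x = 333, y = −51.8, v₀ = 88.6, g = 9.81:
69.29 tan²θ − 333 tanθ + (17.49) = 0.
tanθ = [333 ± √(333² − 4 × 69.29 × (17.49))] / (2 × 69.29) = (333 ± 325.6) / 138.6, giving tanθ = 0.05310 or 4.753.
θ = 3.040° or 78.12°; the smaller is 3.040°.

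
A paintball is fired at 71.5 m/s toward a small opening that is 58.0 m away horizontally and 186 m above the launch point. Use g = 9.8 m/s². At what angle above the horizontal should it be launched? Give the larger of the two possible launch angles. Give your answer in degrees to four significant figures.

85.83°

Trajectory: y = x tanθ − g x² (1 + tan²θ)/(2v₀²). With x = 58.0, y = 186, v₀ = 71.5, g = 9.80:
3.224 tan²θ − 58.0 tanθ + (189.2) = 0.
tanθ = [58.0 ± √(58.0² − 4 × 3.224 × (189.2))] / (2 × 3.224) = (58.0 ± 30.39) / 6.449, giving tanθ = 4.282 or 13.71.
θ = 76.85° or 85.83°; the larger is 85.83°.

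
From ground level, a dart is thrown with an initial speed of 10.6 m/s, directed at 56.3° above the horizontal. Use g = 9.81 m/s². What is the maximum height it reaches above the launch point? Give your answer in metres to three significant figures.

3.96 m

Components: vₓ = 10.60 cos 56.3° = 5.881 m/s, v_y0 = 10.60 sin 56.3° = 8.819 m/s.
Maximum height: H = v_y0² / (2g) = 8.819² / (2 × 9.81) = 3.964 m.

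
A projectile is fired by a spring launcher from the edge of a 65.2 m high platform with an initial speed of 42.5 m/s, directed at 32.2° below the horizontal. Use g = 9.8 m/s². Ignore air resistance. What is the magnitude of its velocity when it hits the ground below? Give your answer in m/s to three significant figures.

55.5 m/s

Resolve: vₓ = 42.50 cos 32.2° = 35.96 m/s and v_y0 = −22.65 m/s (downward).
The projectile lands when y = 65.2 + (−22.65) t − ½·9.80·t² = 0. Positive root: t = (−22.65 + √(22.65² + 2·9.80·65.2)) / 9.80 = (−22.65 + 42.32) / 9.80 = 2.007 s.
Vertical velocity at impact: v_y = v_y0 − g t = −22.65 − 9.80 × 2.007 = −42.32 m/s.
Speed: |v| = √(vₓ² + v_y²) = √(35.96² + 42.32²) = 55.54 m/s.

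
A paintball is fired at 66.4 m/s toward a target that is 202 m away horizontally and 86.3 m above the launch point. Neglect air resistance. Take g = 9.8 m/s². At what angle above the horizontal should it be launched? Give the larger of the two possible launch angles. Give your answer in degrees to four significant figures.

Trajectory: y = x tanθ − g x² (1 + tan²θ)/(2v₀²). With x = 202, y = 86.3, v₀ = 66.4, g = 9.80:
45.35 tan²θ − 202 tanθ + (131.6) = 0.
tanθ = [202 ± √(202² − 4 × 45.35 × (131.6))] / (2 × 45.35) = (202 ± 130.1) / 90.70, giving tanθ = 0.7928 or 3.662.
θ = 38.41° or 74.72°; the larger is 74.72°.

74.72°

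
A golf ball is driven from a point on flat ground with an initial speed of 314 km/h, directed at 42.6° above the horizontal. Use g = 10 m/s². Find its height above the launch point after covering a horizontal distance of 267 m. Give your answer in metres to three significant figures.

159 m

Convert: 314 km/h = 314/3.6 = 87.22 m/s.
vₓ = 87.22 cos 42.6° = 64.20 m/s; v_y0 = 87.22 sin 42.6° = 59.04 m/s.
At x = 267 m, t = x/vₓ = 267/64.20 = 4.159 s.
Height: y = v_y0 t − ½ g t² = 59.04 × 4.159 − 5.000 × 4.159² = 245.5 − 86.47 = 159.0 m.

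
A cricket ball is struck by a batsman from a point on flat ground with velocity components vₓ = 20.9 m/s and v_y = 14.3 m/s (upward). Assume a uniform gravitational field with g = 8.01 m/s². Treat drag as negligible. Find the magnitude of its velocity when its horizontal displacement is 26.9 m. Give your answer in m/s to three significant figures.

21.3 m/s

At x = 26.9 m, t = x/vₓ = 26.9/20.90 = 1.287 s.
Vertical velocity there: v_y = v_y0 − g t = 14.30 − 8.01 × 1.287 = 3.990 m/s.
Speed: √(vₓ² + v_y²) = √(20.90² + 3.990²) = 21.28 m/s.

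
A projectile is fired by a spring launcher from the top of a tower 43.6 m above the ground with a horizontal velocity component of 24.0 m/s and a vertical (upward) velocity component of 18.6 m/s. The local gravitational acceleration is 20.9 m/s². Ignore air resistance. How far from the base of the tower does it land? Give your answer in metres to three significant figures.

74.8 m

With up positive and y = 0 at the ground: y(t) = 43.6 + (18.60) t − 10.45 t². Setting y = 0 and taking the positive root: t = [18.60 + √(18.60² + 2·20.9·43.6)] / 20.9 = (18.60 + 46.57) / 20.9 = 3.118 s.
Horizontal distance: R = vₓ t = 24.00 × 3.118 = 74.83 m.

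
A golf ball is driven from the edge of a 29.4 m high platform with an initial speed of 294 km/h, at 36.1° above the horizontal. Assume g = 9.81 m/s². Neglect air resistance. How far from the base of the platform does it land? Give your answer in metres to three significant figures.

685 m

Convert: 294 km/h = 294/3.6 = 81.67 m/s.
Resolve: vₓ = 81.67 cos 36.1° = 65.99 m/s and v_y0 = 81.67 sin 36.1° = 48.12 m/s.
Vertical motion (up positive, ground at y = 0): 4.905 t² − (48.12) t − 29.4 = 0, so t = (48.12 + √(48.12² + 2·9.81·29.4)) / 9.81 = (48.12 + 53.78) / 9.81 = 10.39 s.
Horizontal distance: R = vₓ t = 65.99 × 10.39 = 685.4 m.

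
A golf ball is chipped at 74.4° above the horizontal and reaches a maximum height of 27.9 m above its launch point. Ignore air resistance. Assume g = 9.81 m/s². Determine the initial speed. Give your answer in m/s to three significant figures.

24.3 m/s

At the peak v_y = 0, so v_y0 = √(2gH) = √(2 × 9.81 × 27.9) = 23.40 m/s.
v_y0 = v₀ sin θ ⇒ v₀ = 23.40 / sin 74.4° = 24.29 m/s.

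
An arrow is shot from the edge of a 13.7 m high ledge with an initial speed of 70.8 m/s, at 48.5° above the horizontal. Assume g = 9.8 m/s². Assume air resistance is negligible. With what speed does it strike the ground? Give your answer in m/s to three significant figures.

vₓ = 70.80 cos 48.5° = 46.91 m/s; v_y0 = 70.80 sin 48.5° = 53.03 m/s.
Vertical motion (up positive, ground at y = 0): 4.900 t² − (53.03) t − 13.7 = 0, so t = (53.03 + √(53.03² + 2·9.80·13.7)) / 9.80 = (53.03 + 55.50) / 9.80 = 11.07 s.
Vertical velocity at impact: v_y = v_y0 − g t = 53.03 − 9.80 × 11.07 = −55.50 m/s.
Speed: |v| = √(vₓ² + v_y²) = √(46.91² + 55.50²) = 72.67 m/s.

72.7 m/s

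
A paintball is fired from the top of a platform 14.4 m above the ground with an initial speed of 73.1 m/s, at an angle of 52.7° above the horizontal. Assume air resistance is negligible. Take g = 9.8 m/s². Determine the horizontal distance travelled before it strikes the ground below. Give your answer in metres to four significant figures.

vₓ = 73.10 cos 52.7° = 44.30 m/s; v_y0 = 73.10 sin 52.7° = 58.15 m/s.
With up positive and y = 0 at the ground: y(t) = 14.4 + (58.15) t − 4.900 t². Setting y = 0 and taking the positive root: t = [58.15 + √(58.15² + 2·9.80·14.4)] / 9.80 = (58.15 + 60.53) / 9.80 = 12.11 s.
Horizontal distance: R = vₓ t = 44.30 × 12.11 = 536.4 m.

536.4 m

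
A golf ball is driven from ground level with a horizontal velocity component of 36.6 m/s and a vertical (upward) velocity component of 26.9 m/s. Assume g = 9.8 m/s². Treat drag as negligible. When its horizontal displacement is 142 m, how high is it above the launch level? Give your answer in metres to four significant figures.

30.61 m

At x = 142 m, t = x/vₓ = 142/36.60 = 3.880 s.
Height: y = v_y0 t − ½ g t² = 26.90 × 3.880 − 4.900 × 3.880² = 104.4 − 73.76 = 30.61 m.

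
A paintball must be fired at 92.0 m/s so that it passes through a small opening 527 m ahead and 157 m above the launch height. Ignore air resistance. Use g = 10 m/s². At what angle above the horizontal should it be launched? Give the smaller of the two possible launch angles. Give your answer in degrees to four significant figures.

39.25°

Trajectory: y = x tanθ − g x² (1 + tan²θ)/(2v₀²). With x = 527, y = 157, v₀ = 92.0, g = 10.0:
164.1 tan²θ − 527 tanθ + (321.1) = 0.
tanθ = [527 ± √(527² − 4 × 164.1 × (321.1))] / (2 × 164.1) = (527 ± 258.9) / 328.1, giving tanθ = 0.8171 or 2.395.
θ = 39.25° or 67.34°; the smaller is 39.25°.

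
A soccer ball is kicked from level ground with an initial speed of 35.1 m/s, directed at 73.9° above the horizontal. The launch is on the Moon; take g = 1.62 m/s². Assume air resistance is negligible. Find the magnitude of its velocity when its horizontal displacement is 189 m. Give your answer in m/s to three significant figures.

Horizontal component vₓ = 35.10 cos 73.9° = 9.734 m/s; vertical v_y0 = 35.10 sin 73.9° = 33.72 m/s.
At x = 189 m, t = x/vₓ = 189/9.734 = 19.42 s.
Vertical velocity there: v_y = v_y0 − g t = 33.72 − 1.62 × 19.42 = 2.268 m/s.
Speed: √(vₓ² + v_y²) = √(9.734² + 2.268²) = 9.994 m/s.

9.99 m/s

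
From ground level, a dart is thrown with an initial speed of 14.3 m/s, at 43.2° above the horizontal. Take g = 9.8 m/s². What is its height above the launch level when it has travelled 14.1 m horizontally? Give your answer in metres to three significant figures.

Horizontal component vₓ = 14.30 cos 43.2° = 10.42 m/s; vertical v_y0 = 14.30 sin 43.2° = 9.789 m/s.
x = vₓ t ⇒ t = 14.1/10.42 = 1.353 s.
Height: y = v_y0 t − ½ g t² = 9.789 × 1.353 − 4.900 × 1.353² = 13.24 − 8.965 = 4.276 m.

4.28 m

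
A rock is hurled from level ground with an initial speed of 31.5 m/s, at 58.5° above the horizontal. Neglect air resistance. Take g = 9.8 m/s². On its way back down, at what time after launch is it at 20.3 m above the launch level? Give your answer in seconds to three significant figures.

Resolve: vₓ = 31.50 cos 58.5° = 16.46 m/s and v_y0 = 31.50 sin 58.5° = 26.86 m/s.
Require v_y0 t − ½ g t² = 20.3, i.e. 4.900 t² − 26.86 t + 20.3 = 0.
t = [26.86 ± √(26.86² − 2·9.80·20.3)] / 9.80 = (26.86 ± 17.99) / 9.80, so t = 0.9054 s or t = 4.576 s.
The descending-branch root is 4.576 s.

4.58 s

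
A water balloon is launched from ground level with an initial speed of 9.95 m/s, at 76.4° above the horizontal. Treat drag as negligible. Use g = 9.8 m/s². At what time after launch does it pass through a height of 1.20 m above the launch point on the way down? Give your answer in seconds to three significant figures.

Resolve: vₓ = 9.950 cos 76.4° = 2.340 m/s and v_y0 = 9.950 sin 76.4° = 9.671 m/s.
Set y = v_y0 t − ½ g t² = 1.20: 4.900 t² − 9.671 t + 1.20 = 0.
Quadratic formula: t = (9.671 ± √70.008) / 9.80 = (9.671 ± 8.367) / 9.80 → t = 0.1331 s or 1.841 s.
The descending-branch root is 1.841 s.

1.84 s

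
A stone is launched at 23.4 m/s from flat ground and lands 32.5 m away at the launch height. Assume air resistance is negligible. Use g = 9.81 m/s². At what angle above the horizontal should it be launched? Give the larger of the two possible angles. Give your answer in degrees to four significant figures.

R = v₀² sin 2θ / g gives sin 2θ = gR/v₀² = 9.81·32.5/23.4² = 0.5823.
2θ = 35.61° or 180° − 35.61° = 144.4°, so θ = 17.81° or 72.19°.
The larger angle is 72.19°.

72.19°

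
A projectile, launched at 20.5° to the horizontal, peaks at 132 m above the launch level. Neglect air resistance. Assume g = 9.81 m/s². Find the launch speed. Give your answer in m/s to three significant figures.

145 m/s

At the peak v_y = 0, so v_y0 = √(2gH) = √(2 × 9.81 × 132) = 50.89 m/s.
v_y0 = v₀ sin θ ⇒ v₀ = 50.89 / sin 20.5° = 145.3 m/s.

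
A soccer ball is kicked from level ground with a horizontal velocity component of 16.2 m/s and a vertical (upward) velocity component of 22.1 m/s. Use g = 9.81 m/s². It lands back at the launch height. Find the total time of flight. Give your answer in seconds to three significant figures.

Time of flight on level ground: T = 2 v_y0 / g = 2 × 22.10 / 9.81 = 4.506 s.

4.51 s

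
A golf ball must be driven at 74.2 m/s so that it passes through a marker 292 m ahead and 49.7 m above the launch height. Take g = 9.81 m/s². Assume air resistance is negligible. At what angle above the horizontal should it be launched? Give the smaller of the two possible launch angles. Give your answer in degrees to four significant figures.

26.28°

Trajectory: y = x tanθ − g x² (1 + tan²θ)/(2v₀²). With x = 292, y = 49.7, v₀ = 74.2, g = 9.81:
75.96 tan²θ − 292 tanθ + (125.7) = 0.
tanθ = [292 ± √(292² − 4 × 75.96 × (125.7))] / (2 × 75.96) = (292 ± 217.0) / 151.9, giving tanθ = 0.4938 or 3.350.
θ = 26.28° or 73.38°; the smaller is 26.28°.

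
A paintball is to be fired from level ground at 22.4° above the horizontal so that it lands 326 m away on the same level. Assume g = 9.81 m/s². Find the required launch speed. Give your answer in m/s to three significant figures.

67.4 m/s

Level-ground range: R = v₀² sin(2θ)/g, so v₀ = √(gR / sin 2θ).
v₀ = √(9.81 × 326 / sin 44.80°) = √(3198 / 0.7046) = √4538.6 = 67.37 m/s.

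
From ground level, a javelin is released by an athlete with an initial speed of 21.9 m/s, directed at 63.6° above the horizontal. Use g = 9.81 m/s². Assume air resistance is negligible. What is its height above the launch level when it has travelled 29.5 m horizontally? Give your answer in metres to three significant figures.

Horizontal component vₓ = 21.90 cos 63.6° = 9.738 m/s; vertical v_y0 = 21.90 sin 63.6° = 19.62 m/s.
At x = 29.5 m, t = x/vₓ = 29.5/9.738 = 3.030 s.
Height: y = v_y0 t − ½ g t² = 19.62 × 3.030 − 4.905 × 3.030² = 59.43 − 45.02 = 14.41 m.

14.4 m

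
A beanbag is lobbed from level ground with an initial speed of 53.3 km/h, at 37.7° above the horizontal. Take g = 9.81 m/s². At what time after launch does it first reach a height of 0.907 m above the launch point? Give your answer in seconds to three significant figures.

Convert: 53.3 km/h = 53.3/3.6 = 14.81 m/s.
Resolve: vₓ = 14.81 cos 37.7° = 11.71 m/s and v_y0 = 14.81 sin 37.7° = 9.054 m/s.
Set y = v_y0 t − ½ g t² = 0.907: 4.905 t² − 9.054 t + 0.907 = 0.
t = [9.054 ± √(9.054² − 2·9.81·0.907)] / 9.81 = (9.054 ± 8.011) / 9.81, so t = 0.1063 s or t = 1.740 s.
The first (ascending) time is 0.1063 s.

0.106 s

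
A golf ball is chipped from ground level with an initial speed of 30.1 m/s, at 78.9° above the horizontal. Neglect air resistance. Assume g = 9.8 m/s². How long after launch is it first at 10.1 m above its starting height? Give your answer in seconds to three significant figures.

0.364 s

Resolve: vₓ = 30.10 cos 78.9° = 5.795 m/s and v_y0 = 30.10 sin 78.9° = 29.54 m/s.
Set y = v_y0 t − ½ g t² = 10.1: 4.900 t² − 29.54 t + 10.1 = 0.
Quadratic formula: t = (29.54 ± √674.47) / 9.80 = (29.54 ± 25.97) / 9.80 → t = 0.3639 s or 5.664 s.
The first (ascending) time is 0.3639 s.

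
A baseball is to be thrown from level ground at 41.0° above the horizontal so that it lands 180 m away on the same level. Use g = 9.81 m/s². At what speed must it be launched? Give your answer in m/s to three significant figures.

42.2 m/s

Level-ground range: R = v₀² sin(2θ)/g, so v₀ = √(gR / sin 2θ).
v₀ = √(9.81 × 180 / sin 82.00°) = √(1766 / 0.9903) = √1783.2 = 42.23 m/s.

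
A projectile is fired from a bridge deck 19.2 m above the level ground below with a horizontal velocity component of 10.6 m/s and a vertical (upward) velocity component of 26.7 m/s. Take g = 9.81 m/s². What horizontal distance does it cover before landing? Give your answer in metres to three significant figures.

64.5 m

Vertical motion (up positive, ground at y = 0): 4.905 t² − (26.70) t − 19.2 = 0, so t = (26.70 + √(26.70² + 2·9.81·19.2)) / 9.81 = (26.70 + 33.01) / 9.81 = 6.087 s.
Horizontal distance: R = vₓ t = 10.60 × 6.087 = 64.52 m.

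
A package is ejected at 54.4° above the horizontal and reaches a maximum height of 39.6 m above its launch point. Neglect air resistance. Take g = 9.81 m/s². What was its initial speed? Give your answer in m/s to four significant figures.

34.28 m/s

At the peak v_y = 0, so v_y0 = √(2gH) = √(2 × 9.81 × 39.6) = 27.87 m/s.
v_y0 = v₀ sin θ ⇒ v₀ = 27.87 / sin 54.4° = 34.28 m/s.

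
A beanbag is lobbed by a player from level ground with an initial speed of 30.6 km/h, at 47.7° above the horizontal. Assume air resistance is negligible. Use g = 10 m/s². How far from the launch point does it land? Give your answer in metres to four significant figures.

7.193 m

Convert: 30.6 km/h = 30.6/3.6 = 8.500 m/s.
Horizontal component vₓ = 8.500 cos 47.7° = 5.721 m/s; vertical v_y0 = 8.500 sin 47.7° = 6.287 m/s.
Flight time T = 2 v_y0 / g = 1.257 s.
Range: R = vₓ T = 5.721 × 1.257 = 7.193 m.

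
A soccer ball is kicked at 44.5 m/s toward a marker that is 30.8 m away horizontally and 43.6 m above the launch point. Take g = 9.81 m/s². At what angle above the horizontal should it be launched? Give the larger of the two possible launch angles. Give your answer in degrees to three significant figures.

Trajectory: y = x tanθ − g x² (1 + tan²θ)/(2v₀²). With x = 30.8, y = 43.6, v₀ = 44.5, g = 9.81:
2.350 tan²θ − 30.8 tanθ + (45.95) = 0.
tanθ = [30.8 ± √(30.8² − 4 × 2.350 × (45.95))] / (2 × 2.350) = (30.8 ± 22.73) / 4.699, giving tanθ = 1.717 or 11.39.
θ = 59.78° or 84.98°; the larger is 84.98°.

85.0°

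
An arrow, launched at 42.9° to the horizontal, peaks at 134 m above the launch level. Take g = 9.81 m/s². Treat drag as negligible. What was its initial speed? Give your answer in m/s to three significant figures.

75.3 m/s

At the peak v_y = 0, so v_y0 = √(2gH) = √(2 × 9.81 × 134) = 51.27 m/s.
v_y0 = v₀ sin θ ⇒ v₀ = 51.27 / sin 42.9° = 75.32 m/s.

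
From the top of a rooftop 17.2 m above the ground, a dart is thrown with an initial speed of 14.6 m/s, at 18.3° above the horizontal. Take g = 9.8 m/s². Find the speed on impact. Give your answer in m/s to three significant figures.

Components: vₓ = 14.60 cos 18.3° = 13.86 m/s, v_y0 = 14.60 sin 18.3° = 4.584 m/s.
Vertical motion (up positive, ground at y = 0): 4.900 t² − (4.584) t − 17.2 = 0, so t = (4.584 + √(4.584² + 2·9.80·17.2)) / 9.80 = (4.584 + 18.92) / 9.80 = 2.399 s.
Vertical velocity at impact: v_y = v_y0 − g t = 4.584 − 9.80 × 2.399 = −18.92 m/s.
Speed: |v| = √(vₓ² + v_y²) = √(13.86² + 18.92²) = 23.46 m/s.

23.5 m/s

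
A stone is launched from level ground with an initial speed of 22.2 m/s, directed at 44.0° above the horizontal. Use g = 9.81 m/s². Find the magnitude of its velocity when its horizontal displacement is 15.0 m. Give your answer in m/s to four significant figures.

Resolve: vₓ = 22.20 cos 44.0° = 15.97 m/s and v_y0 = 22.20 sin 44.0° = 15.42 m/s.
x = vₓ t ⇒ t = 15.0/15.97 = 0.9393 s.
Vertical velocity there: v_y = v_y0 − g t = 15.42 − 9.81 × 0.9393 = 6.207 m/s.
Speed: √(vₓ² + v_y²) = √(15.97² + 6.207²) = 17.13 m/s.

17.13 m/s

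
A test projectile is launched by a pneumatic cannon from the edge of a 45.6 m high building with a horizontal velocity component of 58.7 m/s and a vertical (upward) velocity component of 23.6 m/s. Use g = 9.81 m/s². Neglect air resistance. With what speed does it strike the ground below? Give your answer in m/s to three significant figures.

70.0 m/s

Vertical motion (up positive, ground at y = 0): 4.905 t² − (23.60) t − 45.6 = 0, so t = (23.60 + √(23.60² + 2·9.81·45.6)) / 9.81 = (23.60 + 38.10) / 9.81 = 6.290 s.
Vertical velocity at impact: v_y = v_y0 − g t = 23.60 − 9.81 × 6.290 = −38.10 m/s.
Speed: |v| = √(vₓ² + v_y²) = √(58.70² + 38.10²) = 69.98 m/s.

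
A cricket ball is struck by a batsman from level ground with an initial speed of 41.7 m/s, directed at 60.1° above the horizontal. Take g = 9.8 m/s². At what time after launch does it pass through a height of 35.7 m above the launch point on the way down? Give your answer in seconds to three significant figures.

vₓ = 41.70 cos 60.1° = 20.79 m/s; v_y0 = 41.70 sin 60.1° = 36.15 m/s.
Require v_y0 t − ½ g t² = 35.7, i.e. 4.900 t² − 36.15 t + 35.7 = 0.
t = [36.15 ± √(36.15² − 2·9.80·35.7)] / 9.80 = (36.15 ± 24.64) / 9.80, so t = 1.175 s or t = 6.203 s.
The descending-branch root is 6.203 s.

6.20 s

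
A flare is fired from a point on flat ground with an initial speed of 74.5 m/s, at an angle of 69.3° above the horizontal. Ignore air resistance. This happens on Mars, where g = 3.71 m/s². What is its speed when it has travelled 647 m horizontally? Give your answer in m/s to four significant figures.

33.97 m/s

Horizontal component vₓ = 74.50 cos 69.3° = 26.33 m/s; vertical v_y0 = 74.50 sin 69.3° = 69.69 m/s.
Time to reach x = 647 m: t = x/vₓ = 647/26.33 = 24.57 s.
Vertical velocity there: v_y = v_y0 − g t = 69.69 − 3.71 × 24.57 = −21.46 m/s.
Speed: √(vₓ² + v_y²) = √(26.33² + 21.46²) = 33.97 m/s.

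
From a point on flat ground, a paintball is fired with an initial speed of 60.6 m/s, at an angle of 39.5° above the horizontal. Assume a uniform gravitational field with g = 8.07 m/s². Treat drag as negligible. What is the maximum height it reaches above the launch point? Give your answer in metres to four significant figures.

92.06 m

vₓ = 60.60 cos 39.5° = 46.76 m/s; v_y0 = 60.60 sin 39.5° = 38.55 m/s.
Maximum height: H = v_y0² / (2g) = 38.55² / (2 × 8.07) = 92.06 m.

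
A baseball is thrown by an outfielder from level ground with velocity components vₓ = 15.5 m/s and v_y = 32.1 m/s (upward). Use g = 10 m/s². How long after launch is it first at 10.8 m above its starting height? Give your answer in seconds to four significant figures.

0.3562 s

Require v_y0 t − ½ g t² = 10.8, i.e. 5.000 t² − 32.10 t + 10.8 = 0.
t = [32.10 ± √(32.10² − 2·10.0·10.8)] / 10.0 = (32.10 ± 28.54) / 10.0, so t = 0.3562 s or t = 6.064 s.
The first (ascending) time is 0.3562 s.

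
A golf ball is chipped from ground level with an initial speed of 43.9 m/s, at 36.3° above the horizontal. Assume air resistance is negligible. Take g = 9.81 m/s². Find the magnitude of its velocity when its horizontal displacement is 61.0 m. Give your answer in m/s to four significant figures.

36.53 m/s

Components: vₓ = 43.90 cos 36.3° = 35.38 m/s, v_y0 = 43.90 sin 36.3° = 25.99 m/s.
At x = 61.0 m, t = x/vₓ = 61.0/35.38 = 1.724 s.
Vertical velocity there: v_y = v_y0 − g t = 25.99 − 9.81 × 1.724 = 9.076 m/s.
Speed: √(vₓ² + v_y²) = √(35.38² + 9.076²) = 36.53 m/s.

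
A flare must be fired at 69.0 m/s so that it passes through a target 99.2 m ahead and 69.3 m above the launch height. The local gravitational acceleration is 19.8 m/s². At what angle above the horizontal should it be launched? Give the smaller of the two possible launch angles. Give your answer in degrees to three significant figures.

50.3°

Trajectory: y = x tanθ − g x² (1 + tan²θ)/(2v₀²). With x = 99.2, y = 69.3, v₀ = 69.0, g = 19.8:
20.46 tan²θ − 99.2 tanθ + (89.76) = 0.
tanθ = [99.2 ± √(99.2² − 4 × 20.46 × (89.76))] / (2 × 20.46) = (99.2 ± 49.94) / 40.93, giving tanθ = 1.204 or 3.644.
θ = 50.28° or 74.65°; the smaller is 50.28°.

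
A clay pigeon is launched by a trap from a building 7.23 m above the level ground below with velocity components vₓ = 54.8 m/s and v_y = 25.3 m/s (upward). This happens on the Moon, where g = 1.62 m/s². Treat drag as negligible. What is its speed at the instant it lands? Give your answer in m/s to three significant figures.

With up positive and y = 0 at the ground: y(t) = 7.23 + (25.30) t − 0.8100 t². Setting y = 0 and taking the positive root: t = [25.30 + √(25.30² + 2·1.62·7.23)] / 1.62 = (25.30 + 25.76) / 1.62 = 31.52 s.
Vertical velocity at impact: v_y = v_y0 − g t = 25.30 − 1.62 × 31.52 = −25.76 m/s.
Speed: |v| = √(vₓ² + v_y²) = √(54.80² + 25.76²) = 60.55 m/s.

60.6 m/s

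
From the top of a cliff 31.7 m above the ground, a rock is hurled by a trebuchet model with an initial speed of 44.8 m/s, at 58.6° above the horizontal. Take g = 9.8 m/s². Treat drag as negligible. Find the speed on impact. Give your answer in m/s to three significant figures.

vₓ = 44.80 cos 58.6° = 23.34 m/s; v_y0 = 44.80 sin 58.6° = 38.24 m/s.
The projectile lands when y = 31.7 + (38.24) t − ½·9.80·t² = 0. Positive root: t = (38.24 + √(38.24² + 2·9.80·31.7)) / 9.80 = (38.24 + 45.65) / 9.80 = 8.560 s.
Vertical velocity at impact: v_y = v_y0 − g t = 38.24 − 9.80 × 8.560 = −45.65 m/s.
Speed: |v| = √(vₓ² + v_y²) = √(23.34² + 45.65²) = 51.27 m/s.

51.3 m/s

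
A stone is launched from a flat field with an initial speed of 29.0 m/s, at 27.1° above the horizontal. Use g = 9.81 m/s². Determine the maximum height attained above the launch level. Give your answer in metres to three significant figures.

Resolve: vₓ = 29.00 cos 27.1° = 25.82 m/s and v_y0 = 29.00 sin 27.1° = 13.21 m/s.
Peak height H = v_y0² / (2g) = 174.53 / 19.62 = 8.895 m.

8.90 m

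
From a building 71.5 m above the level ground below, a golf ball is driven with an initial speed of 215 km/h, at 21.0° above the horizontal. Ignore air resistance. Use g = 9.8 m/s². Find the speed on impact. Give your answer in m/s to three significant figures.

Convert: 215 km/h = 215/3.6 = 59.72 m/s.
Components: vₓ = 59.72 cos 21.0° = 55.76 m/s, v_y0 = 59.72 sin 21.0° = 21.40 m/s.
The projectile lands when y = 71.5 + (21.40) t − ½·9.80·t² = 0. Positive root: t = (21.40 + √(21.40² + 2·9.80·71.5)) / 9.80 = (21.40 + 43.12) / 9.80 = 6.584 s.
Vertical velocity at impact: v_y = v_y0 − g t = 21.40 − 9.80 × 6.584 = −43.12 m/s.
Speed: |v| = √(vₓ² + v_y²) = √(55.76² + 43.12²) = 70.49 m/s.

70.5 m/s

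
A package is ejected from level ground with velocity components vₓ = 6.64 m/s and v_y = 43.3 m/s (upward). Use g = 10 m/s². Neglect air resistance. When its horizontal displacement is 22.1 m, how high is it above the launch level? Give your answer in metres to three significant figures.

Time to reach x = 22.1 m: t = x/vₓ = 22.1/6.640 = 3.328 s.
Height: y = v_y0 t − ½ g t² = 43.30 × 3.328 − 5.000 × 3.328² = 144.1 − 55.39 = 88.73 m.

88.7 m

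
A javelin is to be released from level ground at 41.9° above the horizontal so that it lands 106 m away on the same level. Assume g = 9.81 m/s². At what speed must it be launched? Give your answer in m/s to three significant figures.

32.3 m/s

On level ground R = v₀² sin 2θ / g ⇒ v₀ = √(gR / sin 2θ).
v₀ = √(9.81 × 106 / sin 83.80°) = √(1040 / 0.9942) = √1046.0 = 32.34 m/s.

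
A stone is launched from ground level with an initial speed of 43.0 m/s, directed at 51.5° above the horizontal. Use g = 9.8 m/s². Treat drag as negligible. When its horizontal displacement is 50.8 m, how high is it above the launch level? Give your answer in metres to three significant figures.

vₓ = 43.00 cos 51.5° = 26.77 m/s; v_y0 = 43.00 sin 51.5° = 33.65 m/s.
At x = 50.8 m, t = x/vₓ = 50.8/26.77 = 1.898 s.
Height: y = v_y0 t − ½ g t² = 33.65 × 1.898 − 4.900 × 1.898² = 63.86 − 17.65 = 46.22 m.

46.2 m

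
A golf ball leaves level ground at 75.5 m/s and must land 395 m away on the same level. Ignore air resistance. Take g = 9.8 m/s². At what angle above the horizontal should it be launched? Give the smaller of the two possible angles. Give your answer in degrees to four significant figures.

21.39°

R = v₀² sin 2θ / g gives sin 2θ = gR/v₀² = 9.80·395/75.5² = 0.6791.
2θ = 42.77° or 180° − 42.77° = 137.2°, so θ = 21.39° or 68.61°.
The smaller angle is 21.39°.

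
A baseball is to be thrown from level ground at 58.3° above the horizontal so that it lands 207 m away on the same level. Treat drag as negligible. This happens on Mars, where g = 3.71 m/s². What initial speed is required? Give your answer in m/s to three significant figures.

From R = (v₀² / g) sin 2θ: v₀ = √(gR / sin 2θ).
v₀ = √(3.71 × 207 / sin 116.6°) = √(768.0 / 0.8942) = √858.88 = 29.31 m/s.

29.3 m/s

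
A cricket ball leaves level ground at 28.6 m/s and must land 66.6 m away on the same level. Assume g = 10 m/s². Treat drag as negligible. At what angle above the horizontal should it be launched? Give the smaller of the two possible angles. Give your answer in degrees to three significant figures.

Level-ground range R = v₀² sin(2θ)/g ⇒ sin(2θ) = gR/v₀² = 10.0 × 66.6 / 28.6² = 0.8142.
2θ = 54.51° or 180° − 54.51° = 125.5°, so θ = 27.26° or 62.74°.
The smaller angle is 27.26°.

27.3°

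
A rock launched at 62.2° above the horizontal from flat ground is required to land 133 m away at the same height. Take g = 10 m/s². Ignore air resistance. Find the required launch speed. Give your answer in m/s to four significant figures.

On level ground R = v₀² sin 2θ / g ⇒ v₀ = √(gR / sin 2θ).
v₀ = √(10.0 × 133 / sin 124.4°) = √(1330 / 0.8251) = √1611.9 = 40.15 m/s.

40.15 m/s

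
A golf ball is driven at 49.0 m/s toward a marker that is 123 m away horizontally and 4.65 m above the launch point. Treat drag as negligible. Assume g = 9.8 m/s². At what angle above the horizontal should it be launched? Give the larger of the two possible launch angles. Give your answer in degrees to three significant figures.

Trajectory: y = x tanθ − g x² (1 + tan²θ)/(2v₀²). With x = 123, y = 4.65, v₀ = 49.0, g = 9.80:
30.88 tan²θ − 123 tanθ + (35.53) = 0.
tanθ = [123 ± √(123² − 4 × 30.88 × (35.53))] / (2 × 30.88) = (123 ± 103.6) / 61.75, giving tanθ = 0.3135 or 3.670.
θ = 17.41° or 74.76°; the larger is 74.76°.

74.8°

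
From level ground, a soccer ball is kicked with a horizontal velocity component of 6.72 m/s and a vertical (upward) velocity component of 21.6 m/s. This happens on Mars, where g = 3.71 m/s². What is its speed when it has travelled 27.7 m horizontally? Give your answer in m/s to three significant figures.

x = vₓ t ⇒ t = 27.7/6.720 = 4.122 s.
Vertical velocity there: v_y = v_y0 − g t = 21.60 − 3.71 × 4.122 = 6.307 m/s.
Speed: √(vₓ² + v_y²) = √(6.720² + 6.307²) = 9.216 m/s.

9.22 m/s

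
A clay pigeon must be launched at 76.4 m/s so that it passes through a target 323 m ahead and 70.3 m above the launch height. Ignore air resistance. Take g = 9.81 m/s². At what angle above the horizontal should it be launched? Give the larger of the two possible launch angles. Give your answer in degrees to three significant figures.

72.1°

Trajectory: y = x tanθ − g x² (1 + tan²θ)/(2v₀²). With x = 323, y = 70.3, v₀ = 76.4, g = 9.81:
87.67 tan²θ − 323 tanθ + (158.0) = 0.
tanθ = [323 ± √(323² − 4 × 87.67 × (158.0))] / (2 × 87.67) = (323 ± 221.2) / 175.3, giving tanθ = 0.5806 or 3.104.
θ = 30.14° or 72.14°; the larger is 72.14°.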